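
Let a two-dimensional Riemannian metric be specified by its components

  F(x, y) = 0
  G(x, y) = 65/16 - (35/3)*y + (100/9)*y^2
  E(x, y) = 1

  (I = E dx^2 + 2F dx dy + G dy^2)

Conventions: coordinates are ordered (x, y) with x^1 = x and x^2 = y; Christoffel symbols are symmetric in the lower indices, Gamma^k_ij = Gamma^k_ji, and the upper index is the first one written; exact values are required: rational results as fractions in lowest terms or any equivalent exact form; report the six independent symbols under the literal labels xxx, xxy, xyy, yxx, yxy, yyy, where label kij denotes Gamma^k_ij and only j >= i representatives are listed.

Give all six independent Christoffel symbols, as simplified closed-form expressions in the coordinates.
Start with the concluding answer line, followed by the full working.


Answer: Gamma_xxx = 0, Gamma_xxy = 0, Gamma_xyy = 0, Gamma_yxx = 0, Gamma_yxy = 0, Gamma_yyy = (320*y - 168)/(320*y^2 - 336*y + 117)

E = 1; F = 0; G = 65/16 - (35/3)*y + (100/9)*y^2
Gamma^k_ij = (1/2) g^{kl} (d_i g_jl + d_j g_il - d_l g_ij), with g^inv = (1/(EG-F^2)) [[G, -F], [-F, E]]
first partials: E_x = 0, E_y = 0, F_x = 0, F_y = 0, G_x = 0, G_y = -35/3 + (200/9)*y
D = EG - F^2 = 65/16 - (35/3)*y + (100/9)*y^2
expanded: Gamma^x_xx = (G E_x - 2F F_x + F E_y)/(2D), Gamma^x_xy = (G E_y - F G_x)/(2D), Gamma^x_yy = (2G F_y - G G_x - F G_y)/(2D), Gamma^y_xx = (2E F_x - E E_y - F E_x)/(2D), Gamma^y_xy = (E G_x - F E_y)/(2D), Gamma^y_yy = (E G_y - 2F F_y + F G_x)/(2D); substitute and cancel common factors


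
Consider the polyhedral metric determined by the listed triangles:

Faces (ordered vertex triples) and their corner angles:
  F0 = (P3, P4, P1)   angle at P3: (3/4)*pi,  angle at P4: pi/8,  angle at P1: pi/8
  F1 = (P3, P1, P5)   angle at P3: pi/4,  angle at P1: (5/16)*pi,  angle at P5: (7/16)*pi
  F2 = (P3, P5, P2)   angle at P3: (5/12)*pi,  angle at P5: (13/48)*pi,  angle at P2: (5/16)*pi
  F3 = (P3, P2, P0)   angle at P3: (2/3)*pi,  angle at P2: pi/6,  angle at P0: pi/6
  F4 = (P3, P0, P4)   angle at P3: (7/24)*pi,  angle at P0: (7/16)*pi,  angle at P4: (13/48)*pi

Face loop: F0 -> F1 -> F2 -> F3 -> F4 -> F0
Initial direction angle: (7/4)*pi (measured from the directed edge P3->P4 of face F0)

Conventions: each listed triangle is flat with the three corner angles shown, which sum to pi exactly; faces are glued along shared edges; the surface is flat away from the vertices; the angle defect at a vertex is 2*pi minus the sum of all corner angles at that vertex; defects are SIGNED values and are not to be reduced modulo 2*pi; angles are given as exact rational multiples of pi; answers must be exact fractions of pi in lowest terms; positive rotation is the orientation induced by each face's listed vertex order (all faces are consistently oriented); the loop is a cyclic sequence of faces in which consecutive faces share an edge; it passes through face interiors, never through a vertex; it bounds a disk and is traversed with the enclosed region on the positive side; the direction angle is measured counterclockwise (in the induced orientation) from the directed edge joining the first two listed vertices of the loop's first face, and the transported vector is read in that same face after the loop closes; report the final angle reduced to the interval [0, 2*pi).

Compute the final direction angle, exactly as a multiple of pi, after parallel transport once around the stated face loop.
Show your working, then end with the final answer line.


enclosed vertex P3: corner angles sum to (19/8)*pi, defect = 2*pi - (19/8)*pi = (-3/8)*pi
transport around the loop rotates by the sum of enclosed defects; add to the initial angle mod 2*pi
final angle = (7/4)*pi - (3/8)*pi = (11/8)*pi (mod 2*pi)

Answer: final direction angle = (11/8)*pi


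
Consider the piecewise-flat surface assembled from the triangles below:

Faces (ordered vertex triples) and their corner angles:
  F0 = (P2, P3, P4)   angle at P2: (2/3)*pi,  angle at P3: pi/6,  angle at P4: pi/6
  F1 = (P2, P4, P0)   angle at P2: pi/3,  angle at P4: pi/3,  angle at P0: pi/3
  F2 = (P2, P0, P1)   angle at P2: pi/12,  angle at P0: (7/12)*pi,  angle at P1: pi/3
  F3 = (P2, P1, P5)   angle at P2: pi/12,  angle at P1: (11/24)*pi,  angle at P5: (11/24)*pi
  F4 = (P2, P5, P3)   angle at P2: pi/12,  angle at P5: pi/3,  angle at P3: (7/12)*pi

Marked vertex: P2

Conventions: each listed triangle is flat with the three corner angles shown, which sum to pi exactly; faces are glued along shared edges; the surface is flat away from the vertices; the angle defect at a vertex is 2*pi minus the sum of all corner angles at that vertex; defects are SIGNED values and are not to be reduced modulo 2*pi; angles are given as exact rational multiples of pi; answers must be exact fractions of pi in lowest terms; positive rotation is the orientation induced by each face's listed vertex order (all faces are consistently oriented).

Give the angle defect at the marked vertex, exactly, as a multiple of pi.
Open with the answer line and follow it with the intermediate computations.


Answer: defect(P2) = (3/4)*pi

Sum of corner angles at P2: (5/4)*pi
defect = 2*pi - (5/4)*pi


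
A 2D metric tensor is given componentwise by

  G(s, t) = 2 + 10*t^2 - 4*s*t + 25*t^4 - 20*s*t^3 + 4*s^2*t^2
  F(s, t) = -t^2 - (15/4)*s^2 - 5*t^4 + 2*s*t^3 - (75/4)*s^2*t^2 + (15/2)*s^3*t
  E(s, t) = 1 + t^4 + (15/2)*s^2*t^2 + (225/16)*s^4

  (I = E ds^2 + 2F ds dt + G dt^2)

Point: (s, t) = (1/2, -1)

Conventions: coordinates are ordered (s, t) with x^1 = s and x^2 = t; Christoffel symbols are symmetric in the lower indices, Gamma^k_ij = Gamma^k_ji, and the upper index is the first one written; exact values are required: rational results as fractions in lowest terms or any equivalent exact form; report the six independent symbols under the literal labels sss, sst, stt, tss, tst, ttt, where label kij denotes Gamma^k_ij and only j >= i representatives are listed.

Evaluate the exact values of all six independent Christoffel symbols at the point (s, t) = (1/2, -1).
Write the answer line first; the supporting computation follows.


Answer: Gamma_sss = 620/4587, Gamma_sst = -992/13761, Gamma_stt = 496/1251, Gamma_tss = -2240/4587, Gamma_tst = 3584/13761, Gamma_ttt = -1792/1251

E = 1217/256, F = -217/16, G = 50 at the point
E_s = 465/32, E_t = -31/4, F_s = -241/8, F_t = 565/16, G_s = 28, G_t = -154
EG - F^2 = 13761/256;  g^inv = (256/13761) * [[50, 217/16], [217/16, 1217/256]]
first-kind symbols [ij,l] = (1/2)(d_i g_jl + d_j g_il - d_l g_ij): [ss,s] = E_s/2 = 465/64, [ss,t] = F_s - E_t/2 = -105/4, [st,s] = E_t/2 = -31/8, [st,t] = G_s/2 = 14, [tt,s] = F_t - G_s/2 = 341/16, [tt,t] = G_t/2 = -77
Gamma^s_ij = (G*[ij,s] - F*[ij,t])/(EG - F^2), Gamma^t_ij = (E*[ij,t] - F*[ij,s])/(EG - F^2)


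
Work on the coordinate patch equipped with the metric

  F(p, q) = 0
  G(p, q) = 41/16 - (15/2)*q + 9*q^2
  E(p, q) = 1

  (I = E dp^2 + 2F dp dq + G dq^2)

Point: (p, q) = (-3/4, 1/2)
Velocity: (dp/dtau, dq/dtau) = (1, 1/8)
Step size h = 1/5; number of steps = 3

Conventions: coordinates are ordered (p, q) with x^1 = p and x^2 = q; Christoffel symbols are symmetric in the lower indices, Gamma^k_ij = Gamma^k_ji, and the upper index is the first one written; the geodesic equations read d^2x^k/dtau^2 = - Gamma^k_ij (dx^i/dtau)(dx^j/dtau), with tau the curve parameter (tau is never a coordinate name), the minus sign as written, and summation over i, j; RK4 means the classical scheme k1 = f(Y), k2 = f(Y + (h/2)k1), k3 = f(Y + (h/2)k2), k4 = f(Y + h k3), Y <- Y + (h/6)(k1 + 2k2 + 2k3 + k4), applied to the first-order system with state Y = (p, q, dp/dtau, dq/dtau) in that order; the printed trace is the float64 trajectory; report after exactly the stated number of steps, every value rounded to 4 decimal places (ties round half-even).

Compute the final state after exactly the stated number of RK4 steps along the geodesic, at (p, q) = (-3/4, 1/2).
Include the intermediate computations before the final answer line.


f(Y) = (dp/dtau, dq/dtau, -Gamma^p_ij Y'^i Y'^j, -Gamma^q_ij Y'^i Y'^j) with the Gammas evaluated at the stage position; h = 0.200000; intermediate values shown to 6 dp
step 0: p = -0.7500, q = 0.5000, dp/dtau = 1.0000, dq/dtau = 0.1250
step 1:
  k1: at (p, q) = (-0.750000, 0.500000), (dp/dtau, dq/dtau) = (1.000000, 0.125000); Gamma_ppp = 0.000000, Gamma_ppq = 0.000000, Gamma_pqq = 0.000000, Gamma_qpp = 0.000000, Gamma_qpq = 0.000000, Gamma_qqq = 0.705882; k1 = (1.000000, 0.125000, 0.000000, -0.011029)
  k2: at (p, q) = (-0.650000, 0.512500), (dp/dtau, dq/dtau) = (1.000000, 0.123897); Gamma_ppp = 0.000000, Gamma_ppq = 0.000000, Gamma_pqq = 0.000000, Gamma_qpp = 0.000000, Gamma_qpq = 0.000000, Gamma_qqq = 0.796652; k2 = (1.000000, 0.123897, 0.000000, -0.012229)
  k3: at (p, q) = (-0.650000, 0.512390), (dp/dtau, dq/dtau) = (1.000000, 0.123777); Gamma_ppp = 0.000000, Gamma_ppq = 0.000000, Gamma_pqq = 0.000000, Gamma_qpp = 0.000000, Gamma_qpq = 0.000000, Gamma_qqq = 0.795875; k3 = (1.000000, 0.123777, 0.000000, -0.012193)
  k4: at (p, q) = (-0.550000, 0.524755), (dp/dtau, dq/dtau) = (1.000000, 0.122561); Gamma_ppp = 0.000000, Gamma_ppq = 0.000000, Gamma_pqq = 0.000000, Gamma_qpp = 0.000000, Gamma_qpq = 0.000000, Gamma_qqq = 0.880243; k4 = (1.000000, 0.122561, 0.000000, -0.013222)
  Y <- Y + (h/6)(k1 + 2k2 + 2k3 + k4): p = -0.5500, q = 0.5248, dp/dtau = 1.0000, dq/dtau = 0.1226
step 2:
  k1: at (p, q) = (-0.550000, 0.524764), (dp/dtau, dq/dtau) = (1.000000, 0.122563); Gamma_ppp = 0.000000, Gamma_ppq = 0.000000, Gamma_pqq = 0.000000, Gamma_qpp = 0.000000, Gamma_qpq = 0.000000, Gamma_qqq = 0.880297; k1 = (1.000000, 0.122563, 0.000000, -0.013224)
  k2: at (p, q) = (-0.450000, 0.537020), (dp/dtau, dq/dtau) = (1.000000, 0.121241); Gamma_ppp = 0.000000, Gamma_ppq = 0.000000, Gamma_pqq = 0.000000, Gamma_qpp = 0.000000, Gamma_qpq = 0.000000, Gamma_qqq = 0.958257; k2 = (1.000000, 0.121241, 0.000000, -0.014086)
  k3: at (p, q) = (-0.450000, 0.536888), (dp/dtau, dq/dtau) = (1.000000, 0.121155); Gamma_ppp = 0.000000, Gamma_ppq = 0.000000, Gamma_pqq = 0.000000, Gamma_qpp = 0.000000, Gamma_qpq = 0.000000, Gamma_qqq = 0.957447; k3 = (1.000000, 0.121155, 0.000000, -0.014054)
  k4: at (p, q) = (-0.350000, 0.548995), (dp/dtau, dq/dtau) = (1.000000, 0.119753); Gamma_ppp = 0.000000, Gamma_ppq = 0.000000, Gamma_pqq = 0.000000, Gamma_qpp = 0.000000, Gamma_qpq = 0.000000, Gamma_qqq = 1.028814; k4 = (1.000000, 0.119753, 0.000000, -0.014754)
  Y <- Y + (h/6)(k1 + 2k2 + 2k3 + k4): p = -0.3500, q = 0.5490, dp/dtau = 1.0000, dq/dtau = 0.1198
step 3:
  k1: at (p, q) = (-0.350000, 0.549001), (dp/dtau, dq/dtau) = (1.000000, 0.119755); Gamma_ppp = 0.000000, Gamma_ppq = 0.000000, Gamma_pqq = 0.000000, Gamma_qpp = 0.000000, Gamma_qpq = 0.000000, Gamma_qqq = 1.028848; k1 = (1.000000, 0.119755, 0.000000, -0.014755)
  k2: at (p, q) = (-0.250000, 0.560976), (dp/dtau, dq/dtau) = (1.000000, 0.118279); Gamma_ppp = 0.000000, Gamma_ppq = 0.000000, Gamma_pqq = 0.000000, Gamma_qpp = 0.000000, Gamma_qpq = 0.000000, Gamma_qqq = 1.093781; k2 = (1.000000, 0.118279, 0.000000, -0.015302)
  k3: at (p, q) = (-0.250000, 0.560829), (dp/dtau, dq/dtau) = (1.000000, 0.118225); Gamma_ppp = 0.000000, Gamma_ppq = 0.000000, Gamma_pqq = 0.000000, Gamma_qpp = 0.000000, Gamma_qpq = 0.000000, Gamma_qqq = 1.093015; k3 = (1.000000, 0.118225, 0.000000, -0.015277)
  k4: at (p, q) = (-0.150000, 0.572646), (dp/dtau, dq/dtau) = (1.000000, 0.116699); Gamma_ppp = 0.000000, Gamma_ppq = 0.000000, Gamma_pqq = 0.000000, Gamma_qpp = 0.000000, Gamma_qpq = 0.000000, Gamma_qqq = 1.151641; k4 = (1.000000, 0.116699, 0.000000, -0.015684)
  Y <- Y + (h/6)(k1 + 2k2 + 2k3 + k4): p = -0.1500, q = 0.5726, dp/dtau = 1.0000, dq/dtau = 0.1167

Answer: p = -0.1500, q = 0.5726, dp/dtau = 1.0000, dq/dtau = 0.1167


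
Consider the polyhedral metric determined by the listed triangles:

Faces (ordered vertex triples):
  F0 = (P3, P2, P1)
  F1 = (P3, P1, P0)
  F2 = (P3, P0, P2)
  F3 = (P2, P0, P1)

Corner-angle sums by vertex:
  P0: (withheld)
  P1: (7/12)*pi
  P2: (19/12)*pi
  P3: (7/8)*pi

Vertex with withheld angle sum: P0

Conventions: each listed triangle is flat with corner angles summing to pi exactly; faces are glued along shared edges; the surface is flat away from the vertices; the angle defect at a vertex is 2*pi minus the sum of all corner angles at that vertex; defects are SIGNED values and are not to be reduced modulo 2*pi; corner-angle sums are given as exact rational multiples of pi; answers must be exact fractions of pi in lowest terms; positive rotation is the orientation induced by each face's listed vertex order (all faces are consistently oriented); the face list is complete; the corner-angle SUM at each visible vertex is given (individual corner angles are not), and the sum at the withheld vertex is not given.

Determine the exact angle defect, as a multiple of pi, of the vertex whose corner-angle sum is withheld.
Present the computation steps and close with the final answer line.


V = 4, E = 6, F = 4; chi = V - E + F = 2
Gauss-Bonnet: total defect = 2*pi*chi = 4*pi; visible defects sum to (71/24)*pi

Answer: defect(P0) = (25/24)*pi


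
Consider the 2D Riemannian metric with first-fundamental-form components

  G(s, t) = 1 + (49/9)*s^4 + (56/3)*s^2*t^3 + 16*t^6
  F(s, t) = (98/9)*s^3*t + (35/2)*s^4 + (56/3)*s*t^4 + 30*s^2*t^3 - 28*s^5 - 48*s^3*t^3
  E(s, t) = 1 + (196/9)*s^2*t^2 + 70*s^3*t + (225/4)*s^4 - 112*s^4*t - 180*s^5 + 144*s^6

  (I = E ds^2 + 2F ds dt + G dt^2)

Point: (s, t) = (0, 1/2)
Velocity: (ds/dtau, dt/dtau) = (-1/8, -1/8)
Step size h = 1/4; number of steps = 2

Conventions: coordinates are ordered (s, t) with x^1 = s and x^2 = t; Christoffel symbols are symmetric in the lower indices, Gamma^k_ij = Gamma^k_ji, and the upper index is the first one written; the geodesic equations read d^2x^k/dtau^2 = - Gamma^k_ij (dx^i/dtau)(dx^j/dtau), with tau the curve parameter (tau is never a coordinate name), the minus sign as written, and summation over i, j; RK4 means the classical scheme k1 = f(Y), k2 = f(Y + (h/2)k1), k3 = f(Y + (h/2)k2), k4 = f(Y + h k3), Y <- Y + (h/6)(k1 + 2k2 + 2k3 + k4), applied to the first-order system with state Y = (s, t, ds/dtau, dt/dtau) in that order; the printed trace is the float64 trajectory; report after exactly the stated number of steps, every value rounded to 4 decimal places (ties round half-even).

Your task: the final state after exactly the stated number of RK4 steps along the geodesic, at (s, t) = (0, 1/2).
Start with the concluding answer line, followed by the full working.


Answer: s = -0.0622, t = 0.4341, ds/dtau = -0.1235, dt/dtau = -0.1368

f(Y) = (ds/dtau, dt/dtau, -Gamma^s_ij Y'^i Y'^j, -Gamma^t_ij Y'^i Y'^j) with the Gammas evaluated at the stage position; h = 0.250000; intermediate values shown to 6 dp
step 0: s = 0.0000, t = 0.5000, ds/dtau = -0.1250, dt/dtau = -0.1250
step 1:
  k1: at (s, t) = (0.000000, 0.500000), (ds/dtau, dt/dtau) = (-0.125000, -0.125000); Gamma_sss = 0.000000, Gamma_sst = 0.000000, Gamma_stt = 0.000000, Gamma_tss = 0.933333, Gamma_tst = 0.000000, Gamma_ttt = 1.200000; k1 = (-0.125000, -0.125000, 0.000000, -0.033333)
  k2: at (s, t) = (-0.015625, 0.484375), (ds/dtau, dt/dtau) = (-0.125000, -0.129167); Gamma_sss = -0.055833, Gamma_sst = 0.002018, Gamma_stt = -0.077924, Gamma_tss = 0.759878, Gamma_tst = -0.027467, Gamma_ttt = 1.060542; k2 = (-0.125000, -0.129167, 0.002107, -0.028680)
  k3: at (s, t) = (-0.015625, 0.483854), (ds/dtau, dt/dtau) = (-0.124737, -0.128585); Gamma_sss = -0.055764, Gamma_sst = 0.002018, Gamma_stt = -0.077754, Gamma_tss = 0.757356, Gamma_tst = -0.027409, Gamma_ttt = 1.056023; k3 = (-0.124737, -0.128585, 0.002089, -0.028365)
  k4: at (s, t) = (-0.031184, 0.467854), (ds/dtau, dt/dtau) = (-0.124478, -0.132091); Gamma_sss = -0.086551, Gamma_sst = 0.007495, Gamma_stt = -0.135277, Gamma_tss = 0.589966, Gamma_tst = -0.051088, Gamma_ttt = 0.922099; k4 = (-0.124478, -0.132091, 0.003455, -0.023550)
  Y <- Y + (h/6)(k1 + 2k2 + 2k3 + k4): s = -0.0312, t = 0.4678, ds/dtau = -0.1245, dt/dtau = -0.1321
step 2:
  k1: at (s, t) = (-0.031206, 0.467809), (ds/dtau, dt/dtau) = (-0.124506, -0.132124); Gamma_sss = -0.086571, Gamma_sst = 0.007505, Gamma_stt = -0.135330, Gamma_tss = 0.589638, Gamma_tst = -0.051114, Gamma_ttt = 0.921734; k1 = (-0.124506, -0.132124, 0.003458, -0.023549)
  k2: at (s, t) = (-0.046770, 0.451293), (ds/dtau, dt/dtau) = (-0.124074, -0.135068); Gamma_sss = -0.093591, Gamma_sst = 0.015408, Gamma_stt = -0.172533, Gamma_tss = 0.431413, Gamma_tst = -0.071024, Gamma_ttt = 0.795303; k2 = (-0.124074, -0.135068, 0.004072, -0.018770)
  k3: at (s, t) = (-0.046716, 0.450925), (ds/dtau, dt/dtau) = (-0.123997, -0.134470); Gamma_sss = -0.093421, Gamma_sst = 0.015371, Gamma_stt = -0.172033, Gamma_tss = 0.430388, Gamma_tst = -0.070812, Gamma_ttt = 0.792553; k3 = (-0.123997, -0.134470, 0.004035, -0.018587)
  k4: at (s, t) = (-0.062206, 0.434191), (ds/dtau, dt/dtau) = (-0.123498, -0.136771); Gamma_sss = -0.080020, Gamma_sst = 0.024353, Gamma_stt = -0.189788, Gamma_tss = 0.286006, Gamma_tst = -0.087044, Gamma_ttt = 0.678335; k4 = (-0.123498, -0.136771, 0.003948, -0.014111)
  Y <- Y + (h/6)(k1 + 2k2 + 2k3 + k4): s = -0.0622, t = 0.4341, ds/dtau = -0.1235, dt/dtau = -0.1368


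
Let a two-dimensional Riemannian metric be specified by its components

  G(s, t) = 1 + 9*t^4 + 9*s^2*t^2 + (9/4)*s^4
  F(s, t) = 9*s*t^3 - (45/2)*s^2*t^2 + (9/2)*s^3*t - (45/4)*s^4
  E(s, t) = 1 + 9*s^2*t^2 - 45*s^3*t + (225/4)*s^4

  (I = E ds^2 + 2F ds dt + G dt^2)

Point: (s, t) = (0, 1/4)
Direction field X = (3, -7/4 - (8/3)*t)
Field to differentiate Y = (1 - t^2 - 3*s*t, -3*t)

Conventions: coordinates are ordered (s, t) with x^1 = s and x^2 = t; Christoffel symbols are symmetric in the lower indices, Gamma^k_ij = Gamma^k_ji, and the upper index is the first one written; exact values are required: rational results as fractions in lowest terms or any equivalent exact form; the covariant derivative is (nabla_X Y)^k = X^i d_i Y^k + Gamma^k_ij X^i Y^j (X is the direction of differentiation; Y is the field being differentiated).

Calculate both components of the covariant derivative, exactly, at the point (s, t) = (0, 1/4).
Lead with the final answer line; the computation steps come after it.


Answer: (nabla_X Y)^s = -25/24, (nabla_X Y)^t = 2153/265

E = 1, F = 0, G = 265/256 at the point
E_s = 0, E_t = 0, F_s = 9/64, F_t = 0, G_s = 0, G_t = 9/16
EG - F^2 = 265/256;  g^inv = (256/265) * [[265/256, 0], [0, 1]]
first-kind symbols [ij,l] = (1/2)(d_i g_jl + d_j g_il - d_l g_ij): [ss,s] = E_s/2 = 0, [ss,t] = F_s - E_t/2 = 9/64, [st,s] = E_t/2 = 0, [st,t] = G_s/2 = 0, [tt,s] = F_t - G_s/2 = 0, [tt,t] = G_t/2 = 9/32
Gamma^s_ij = (G*[ij,s] - F*[ij,t])/(EG - F^2), Gamma^t_ij = (E*[ij,t] - F*[ij,s])/(EG - F^2)
Gamma_sss = 0, Gamma_sst = 0, Gamma_stt = 0, Gamma_tss = 36/265, Gamma_tst = 0, Gamma_ttt = 72/265
X = (3, -29/12), Y = (15/16, -3/4) at the point


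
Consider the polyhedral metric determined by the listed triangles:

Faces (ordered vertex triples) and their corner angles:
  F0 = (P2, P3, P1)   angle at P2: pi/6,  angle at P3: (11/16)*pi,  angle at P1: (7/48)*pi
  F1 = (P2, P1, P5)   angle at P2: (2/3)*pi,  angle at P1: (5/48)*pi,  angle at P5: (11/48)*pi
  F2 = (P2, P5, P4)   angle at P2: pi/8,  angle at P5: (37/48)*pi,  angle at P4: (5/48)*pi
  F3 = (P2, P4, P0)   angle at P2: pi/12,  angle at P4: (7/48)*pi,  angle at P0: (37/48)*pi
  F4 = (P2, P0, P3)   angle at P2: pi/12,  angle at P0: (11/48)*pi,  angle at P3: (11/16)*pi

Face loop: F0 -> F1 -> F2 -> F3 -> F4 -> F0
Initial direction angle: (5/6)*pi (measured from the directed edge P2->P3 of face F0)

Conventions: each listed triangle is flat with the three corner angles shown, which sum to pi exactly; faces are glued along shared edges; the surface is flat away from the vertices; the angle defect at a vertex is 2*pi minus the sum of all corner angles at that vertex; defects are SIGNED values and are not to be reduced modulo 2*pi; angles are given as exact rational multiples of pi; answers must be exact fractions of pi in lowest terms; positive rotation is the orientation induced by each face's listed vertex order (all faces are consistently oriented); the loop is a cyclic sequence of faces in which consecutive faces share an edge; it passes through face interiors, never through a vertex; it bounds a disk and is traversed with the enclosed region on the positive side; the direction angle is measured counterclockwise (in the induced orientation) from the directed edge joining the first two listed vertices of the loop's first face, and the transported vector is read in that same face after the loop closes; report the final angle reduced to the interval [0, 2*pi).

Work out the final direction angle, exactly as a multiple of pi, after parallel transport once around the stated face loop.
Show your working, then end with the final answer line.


enclosed vertex P2: corner angles sum to (9/8)*pi, defect = 2*pi - (9/8)*pi = (7/8)*pi
the final direction is the initial angle plus the enclosed defects, taken mod 2*pi in the induced orientation
final angle = (5/6)*pi + (7/8)*pi = (41/24)*pi (mod 2*pi)

Answer: final direction angle = (41/24)*pi


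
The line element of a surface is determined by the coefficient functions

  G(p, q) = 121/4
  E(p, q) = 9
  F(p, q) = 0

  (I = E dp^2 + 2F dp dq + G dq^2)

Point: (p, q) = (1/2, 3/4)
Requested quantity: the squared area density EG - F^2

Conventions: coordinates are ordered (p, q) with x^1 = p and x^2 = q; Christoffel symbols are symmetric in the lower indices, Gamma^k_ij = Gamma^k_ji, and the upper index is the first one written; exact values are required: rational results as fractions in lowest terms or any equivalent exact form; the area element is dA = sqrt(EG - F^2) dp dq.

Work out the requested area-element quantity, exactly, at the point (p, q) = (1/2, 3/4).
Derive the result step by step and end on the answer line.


E = 9, F = 0, G = 121/4; EG - F^2 = 1089/4

Answer: EG - F^2 = 1089/4


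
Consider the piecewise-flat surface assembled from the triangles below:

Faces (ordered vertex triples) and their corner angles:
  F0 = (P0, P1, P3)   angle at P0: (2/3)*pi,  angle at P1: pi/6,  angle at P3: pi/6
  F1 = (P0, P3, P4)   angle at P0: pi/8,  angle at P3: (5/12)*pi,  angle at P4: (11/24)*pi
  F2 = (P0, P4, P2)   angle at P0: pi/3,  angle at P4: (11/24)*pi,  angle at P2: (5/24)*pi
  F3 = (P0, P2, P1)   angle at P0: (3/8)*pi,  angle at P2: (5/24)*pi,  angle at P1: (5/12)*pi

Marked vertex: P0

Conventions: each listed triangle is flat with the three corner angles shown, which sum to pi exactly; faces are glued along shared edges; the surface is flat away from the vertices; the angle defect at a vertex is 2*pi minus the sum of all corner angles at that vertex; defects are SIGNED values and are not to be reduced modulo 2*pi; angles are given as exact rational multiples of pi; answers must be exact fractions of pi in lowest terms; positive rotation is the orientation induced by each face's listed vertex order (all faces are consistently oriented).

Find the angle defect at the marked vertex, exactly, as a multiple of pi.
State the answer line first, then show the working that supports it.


Answer: defect(P0) = pi/2

Sum of corner angles at P0: (3/2)*pi
defect = 2*pi - (3/2)*pi


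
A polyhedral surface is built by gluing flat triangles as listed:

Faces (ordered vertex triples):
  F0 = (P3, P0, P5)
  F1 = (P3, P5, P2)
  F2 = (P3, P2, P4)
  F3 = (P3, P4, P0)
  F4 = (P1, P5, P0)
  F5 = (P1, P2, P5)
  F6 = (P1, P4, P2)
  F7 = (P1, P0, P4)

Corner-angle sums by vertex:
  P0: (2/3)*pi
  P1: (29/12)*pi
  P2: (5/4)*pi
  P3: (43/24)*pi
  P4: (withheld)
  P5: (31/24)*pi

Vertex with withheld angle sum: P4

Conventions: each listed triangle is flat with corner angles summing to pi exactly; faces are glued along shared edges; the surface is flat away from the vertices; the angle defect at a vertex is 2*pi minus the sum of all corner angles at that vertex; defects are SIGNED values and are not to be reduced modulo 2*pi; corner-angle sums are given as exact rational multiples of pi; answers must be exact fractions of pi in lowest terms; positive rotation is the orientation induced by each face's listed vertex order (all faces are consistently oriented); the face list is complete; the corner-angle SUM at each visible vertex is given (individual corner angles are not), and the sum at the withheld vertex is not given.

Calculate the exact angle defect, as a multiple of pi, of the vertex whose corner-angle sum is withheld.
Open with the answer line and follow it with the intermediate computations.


Answer: defect(P4) = (17/12)*pi

V = 6, E = 12, F = 8; chi = V - E + F = 2
Gauss-Bonnet: total defect = 2*pi*chi = 4*pi; visible defects sum to (31/12)*pi


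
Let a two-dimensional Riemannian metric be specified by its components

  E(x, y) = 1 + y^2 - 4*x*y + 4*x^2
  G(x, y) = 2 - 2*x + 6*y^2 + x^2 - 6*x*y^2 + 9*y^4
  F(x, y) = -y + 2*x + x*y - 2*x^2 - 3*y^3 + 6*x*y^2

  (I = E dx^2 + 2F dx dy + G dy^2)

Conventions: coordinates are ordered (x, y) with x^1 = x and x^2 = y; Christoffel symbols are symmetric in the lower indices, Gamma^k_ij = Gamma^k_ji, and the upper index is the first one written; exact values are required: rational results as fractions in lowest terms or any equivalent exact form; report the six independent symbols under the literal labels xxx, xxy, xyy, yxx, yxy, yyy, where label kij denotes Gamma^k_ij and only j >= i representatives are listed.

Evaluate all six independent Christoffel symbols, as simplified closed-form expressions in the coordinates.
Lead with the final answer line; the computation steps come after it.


Answer: Gamma_xxx = (4*x - 2*y)/(5*x^2 - 6*x*y^2 - 4*x*y - 2*x + 9*y^4 + 7*y^2 + 2), Gamma_xxy = (-2*x + y)/(5*x^2 - 6*x*y^2 - 4*x*y - 2*x + 9*y^4 + 7*y^2 + 2), Gamma_xyy = (12*x*y - 6*y^2)/(5*x^2 - 6*x*y^2 - 4*x*y - 2*x + 9*y^4 + 7*y^2 + 2), Gamma_yxx = (-2*x + 6*y^2 + 2)/(5*x^2 - 6*x*y^2 - 4*x*y - 2*x + 9*y^4 + 7*y^2 + 2), Gamma_yxy = (x - 3*y^2 - 1)/(5*x^2 - 6*x*y^2 - 4*x*y - 2*x + 9*y^4 + 7*y^2 + 2), Gamma_yyy = (-6*x*y + 18*y^3 + 6*y)/(5*x^2 - 6*x*y^2 - 4*x*y - 2*x + 9*y^4 + 7*y^2 + 2)

E = 1 + y^2 - 4*x*y + 4*x^2; F = -y + 2*x + x*y - 2*x^2 - 3*y^3 + 6*x*y^2; G = 2 - 2*x + 6*y^2 + x^2 - 6*x*y^2 + 9*y^4
Gamma^k_ij = (1/2) g^{kl} (d_i g_jl + d_j g_il - d_l g_ij), with g^inv = (1/(EG-F^2)) [[G, -F], [-F, E]]
first partials: E_x = -4*y + 8*x, E_y = 2*y - 4*x, F_x = 2 + y - 4*x + 6*y^2, F_y = -1 + x - 9*y^2 + 12*x*y, G_x = -2 + 2*x - 6*y^2, G_y = 12*y - 12*x*y + 36*y^3
D = EG - F^2 = 2 - 2*x + 7*y^2 - 4*x*y + 5*x^2 - 6*x*y^2 + 9*y^4
expanded: Gamma^x_xx = (G E_x - 2F F_x + F E_y)/(2D), Gamma^x_xy = (G E_y - F G_x)/(2D), Gamma^x_yy = (2G F_y - G G_x - F G_y)/(2D), Gamma^y_xx = (2E F_x - E E_y - F E_x)/(2D), Gamma^y_xy = (E G_x - F E_y)/(2D), Gamma^y_yy = (E G_y - 2F F_y + F G_x)/(2D); substitute and cancel common factors


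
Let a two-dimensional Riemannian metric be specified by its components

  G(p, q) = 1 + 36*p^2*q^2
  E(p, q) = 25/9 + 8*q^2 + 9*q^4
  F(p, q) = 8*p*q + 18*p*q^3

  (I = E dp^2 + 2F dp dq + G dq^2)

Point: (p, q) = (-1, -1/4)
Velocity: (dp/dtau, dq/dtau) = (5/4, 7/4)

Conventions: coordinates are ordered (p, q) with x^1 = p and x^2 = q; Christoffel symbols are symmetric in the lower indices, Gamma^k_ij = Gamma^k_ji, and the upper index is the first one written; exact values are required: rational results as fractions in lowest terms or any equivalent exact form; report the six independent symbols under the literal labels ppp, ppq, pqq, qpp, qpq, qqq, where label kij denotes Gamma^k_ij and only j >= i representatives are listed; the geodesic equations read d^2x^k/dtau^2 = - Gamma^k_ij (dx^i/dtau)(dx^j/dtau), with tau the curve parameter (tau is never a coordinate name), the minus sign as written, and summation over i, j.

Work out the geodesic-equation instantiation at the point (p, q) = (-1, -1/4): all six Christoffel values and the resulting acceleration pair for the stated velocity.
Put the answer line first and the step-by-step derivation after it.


Answer: Gamma_ppp = 0, Gamma_ppq = -5256/12817, Gamma_pqq = -21024/12817, Gamma_qpp = 0, Gamma_qpq = -5184/12817, Gamma_qqq = -20736/12817; accelerations (d^2p/dtau^2, d^2q/dtau^2) = (12483/1831, 12312/1831)

E = 7633/2304, F = 73/32, G = 13/4 at the point
E_p = 0, E_q = -73/16, F_p = -73/32, F_q = -91/8, G_p = -9/2, G_q = -18
EG - F^2 = 12817/2304;  g^inv = (2304/12817) * [[13/4, -73/32], [-73/32, 7633/2304]]
first-kind symbols [ij,l] = (1/2)(d_i g_jl + d_j g_il - d_l g_ij): [pp,p] = E_p/2 = 0, [pp,q] = F_p - E_q/2 = 0, [pq,p] = E_q/2 = -73/32, [pq,q] = G_p/2 = -9/4, [qq,p] = F_q - G_p/2 = -73/8, [qq,q] = G_q/2 = -9
Gamma^p_ij = (G*[ij,p] - F*[ij,q])/(EG - F^2), Gamma^q_ij = (E*[ij,q] - F*[ij,p])/(EG - F^2)
Gamma_ppp = 0, Gamma_ppq = -5256/12817, Gamma_pqq = -21024/12817, Gamma_qpp = 0, Gamma_qpq = -5184/12817, Gamma_qqq = -20736/12817
d^2p/dtau^2 = -(Gamma_ppp*(5/4)^2 + 2*Gamma_ppq*(5/4)*(7/4) + Gamma_pqq*(7/4)^2) = 12483/1831
d^2q/dtau^2 = -(Gamma_qpp*(5/4)^2 + 2*Gamma_qpq*(5/4)*(7/4) + Gamma_qqq*(7/4)^2) = 12312/1831


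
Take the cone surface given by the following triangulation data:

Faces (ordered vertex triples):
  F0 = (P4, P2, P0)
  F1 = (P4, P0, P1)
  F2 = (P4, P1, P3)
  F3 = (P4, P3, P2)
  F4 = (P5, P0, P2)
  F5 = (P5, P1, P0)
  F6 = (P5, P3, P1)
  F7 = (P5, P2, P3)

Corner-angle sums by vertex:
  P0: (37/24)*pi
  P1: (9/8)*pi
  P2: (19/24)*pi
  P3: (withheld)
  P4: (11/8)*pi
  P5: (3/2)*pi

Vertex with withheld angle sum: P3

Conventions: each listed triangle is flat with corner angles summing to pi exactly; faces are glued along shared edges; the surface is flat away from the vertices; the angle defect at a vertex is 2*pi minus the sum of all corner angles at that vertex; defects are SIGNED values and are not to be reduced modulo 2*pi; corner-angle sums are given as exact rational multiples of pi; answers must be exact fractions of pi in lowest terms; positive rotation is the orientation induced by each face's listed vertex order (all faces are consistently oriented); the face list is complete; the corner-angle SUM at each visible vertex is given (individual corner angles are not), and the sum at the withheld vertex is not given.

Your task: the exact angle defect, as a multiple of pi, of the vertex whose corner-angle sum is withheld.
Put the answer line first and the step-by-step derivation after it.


Answer: defect(P3) = pi/3

V = 6, E = 12, F = 8; chi = V - E + F = 2
Gauss-Bonnet: total defect = 2*pi*chi = 4*pi; visible defects sum to (11/3)*pi


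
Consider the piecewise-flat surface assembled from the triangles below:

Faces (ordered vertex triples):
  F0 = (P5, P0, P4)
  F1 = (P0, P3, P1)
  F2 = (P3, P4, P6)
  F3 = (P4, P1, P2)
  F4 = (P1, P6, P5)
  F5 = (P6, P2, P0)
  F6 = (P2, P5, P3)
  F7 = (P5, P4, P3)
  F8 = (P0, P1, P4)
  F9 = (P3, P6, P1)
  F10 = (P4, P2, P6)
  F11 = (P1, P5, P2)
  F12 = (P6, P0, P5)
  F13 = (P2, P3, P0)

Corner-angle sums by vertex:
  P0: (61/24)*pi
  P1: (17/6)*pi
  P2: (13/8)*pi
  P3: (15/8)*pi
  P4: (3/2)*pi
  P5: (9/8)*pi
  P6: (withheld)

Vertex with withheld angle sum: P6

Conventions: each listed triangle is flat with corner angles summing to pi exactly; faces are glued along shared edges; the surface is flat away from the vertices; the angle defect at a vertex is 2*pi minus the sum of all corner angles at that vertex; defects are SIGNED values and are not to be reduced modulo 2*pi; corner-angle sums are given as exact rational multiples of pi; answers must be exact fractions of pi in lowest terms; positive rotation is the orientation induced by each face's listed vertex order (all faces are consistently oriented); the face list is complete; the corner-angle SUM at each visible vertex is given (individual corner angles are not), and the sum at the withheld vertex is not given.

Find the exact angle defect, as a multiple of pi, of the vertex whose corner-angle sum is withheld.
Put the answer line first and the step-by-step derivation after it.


Answer: defect(P6) = -pi/2

V = 7, E = 21, F = 14; chi = V - E + F = 0
Gauss-Bonnet: total defect = 2*pi*chi = 0; visible defects sum to pi/2


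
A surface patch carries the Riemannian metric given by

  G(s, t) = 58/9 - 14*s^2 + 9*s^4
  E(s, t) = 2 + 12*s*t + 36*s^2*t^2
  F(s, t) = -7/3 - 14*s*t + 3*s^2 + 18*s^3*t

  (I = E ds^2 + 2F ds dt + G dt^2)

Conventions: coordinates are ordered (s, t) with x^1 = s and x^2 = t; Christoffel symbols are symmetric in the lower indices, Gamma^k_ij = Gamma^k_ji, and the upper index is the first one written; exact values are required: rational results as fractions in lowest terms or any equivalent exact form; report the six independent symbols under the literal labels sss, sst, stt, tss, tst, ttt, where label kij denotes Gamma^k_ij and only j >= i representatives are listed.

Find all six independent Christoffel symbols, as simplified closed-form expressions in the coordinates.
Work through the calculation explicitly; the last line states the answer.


E = 2 + 12*s*t + 36*s^2*t^2; F = -7/3 - 14*s*t + 3*s^2 + 18*s^3*t; G = 58/9 - 14*s^2 + 9*s^4
Gamma^k_ij = (1/2) g^{kl} (d_i g_jl + d_j g_il - d_l g_ij), with g^inv = (1/(EG-F^2)) [[G, -F], [-F, E]]
first partials: E_s = 12*t + 72*s*t^2, E_t = 12*s + 72*s^2*t, F_s = -14*t + 6*s + 54*s^2*t, F_t = -14*s + 18*s^3, G_s = -28*s + 36*s^3, G_t = 0
D = EG - F^2 = 67/9 + 12*s*t - 14*s^2 + 36*s^2*t^2 + 9*s^4
expanded: Gamma^s_ss = (G E_s - 2F F_s + F E_t)/(2D), Gamma^s_st = (G E_t - F G_s)/(2D), Gamma^s_tt = (2G F_t - G G_s - F G_t)/(2D), Gamma^t_ss = (2E F_s - E E_t - F E_s)/(2D), Gamma^t_st = (E G_s - F E_t)/(2D), Gamma^t_tt = (E G_t - 2F F_t + F G_s)/(2D); substitute and cancel common factors

Answer: Gamma_sss = (324*s*t^2 + 54*t)/(81*s^4 + 324*s^2*t^2 - 126*s^2 + 108*s*t + 67), Gamma_sst = (324*s^2*t + 54*s)/(81*s^4 + 324*s^2*t^2 - 126*s^2 + 108*s*t + 67), Gamma_stt = 0, Gamma_tss = (162*s^2*t - 126*t)/(81*s^4 + 324*s^2*t^2 - 126*s^2 + 108*s*t + 67), Gamma_tst = (162*s^3 - 126*s)/(81*s^4 + 324*s^2*t^2 - 126*s^2 + 108*s*t + 67), Gamma_ttt = 0


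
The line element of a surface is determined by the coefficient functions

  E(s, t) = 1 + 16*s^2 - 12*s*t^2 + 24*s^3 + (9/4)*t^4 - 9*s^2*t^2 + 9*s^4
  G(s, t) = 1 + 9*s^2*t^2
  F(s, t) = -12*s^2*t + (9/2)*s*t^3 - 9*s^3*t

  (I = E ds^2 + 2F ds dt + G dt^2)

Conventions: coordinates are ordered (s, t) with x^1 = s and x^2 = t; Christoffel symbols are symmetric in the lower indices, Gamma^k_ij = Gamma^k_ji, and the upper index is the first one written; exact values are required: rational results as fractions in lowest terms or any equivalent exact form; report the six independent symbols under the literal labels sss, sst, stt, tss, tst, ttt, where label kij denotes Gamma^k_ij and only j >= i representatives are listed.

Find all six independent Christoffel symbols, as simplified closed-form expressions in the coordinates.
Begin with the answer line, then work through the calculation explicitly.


Answer: Gamma_sss = (72*s^3 + 144*s^2 - 36*s*t^2 + 64*s - 24*t^2)/(36*s^4 + 96*s^3 + 64*s^2 - 48*s*t^2 + 9*t^4 + 4), Gamma_sst = (-36*s^2*t - 48*s*t + 18*t^3)/(36*s^4 + 96*s^3 + 64*s^2 - 48*s*t^2 + 9*t^4 + 4), Gamma_stt = (-36*s^3 - 48*s^2 + 18*s*t^2)/(36*s^4 + 96*s^3 + 64*s^2 - 48*s*t^2 + 9*t^4 + 4), Gamma_tss = (-72*s^2*t - 48*s*t)/(36*s^4 + 96*s^3 + 64*s^2 - 48*s*t^2 + 9*t^4 + 4), Gamma_tst = 36*s*t^2/(36*s^4 + 96*s^3 + 64*s^2 - 48*s*t^2 + 9*t^4 + 4), Gamma_ttt = 36*s^2*t/(36*s^4 + 96*s^3 + 64*s^2 - 48*s*t^2 + 9*t^4 + 4)

E = 1 + 16*s^2 - 12*s*t^2 + 24*s^3 + (9/4)*t^4 - 9*s^2*t^2 + 9*s^4; F = -12*s^2*t + (9/2)*s*t^3 - 9*s^3*t; G = 1 + 9*s^2*t^2
Gamma^k_ij = (1/2) g^{kl} (d_i g_jl + d_j g_il - d_l g_ij), with g^inv = (1/(EG-F^2)) [[G, -F], [-F, E]]
first partials: E_s = 32*s - 12*t^2 + 72*s^2 - 18*s*t^2 + 36*s^3, E_t = -24*s*t + 9*t^3 - 18*s^2*t, F_s = -24*s*t + (9/2)*t^3 - 27*s^2*t, F_t = -12*s^2 + (27/2)*s*t^2 - 9*s^3, G_s = 18*s*t^2, G_t = 18*s^2*t
D = EG - F^2 = 1 + 16*s^2 - 12*s*t^2 + 24*s^3 + (9/4)*t^4 + 9*s^4
expanded: Gamma^s_ss = (G E_s - 2F F_s + F E_t)/(2D), Gamma^s_st = (G E_t - F G_s)/(2D), Gamma^s_tt = (2G F_t - G G_s - F G_t)/(2D), Gamma^t_ss = (2E F_s - E E_t - F E_s)/(2D), Gamma^t_st = (E G_s - F E_t)/(2D), Gamma^t_tt = (E G_t - 2F F_t + F G_s)/(2D); substitute and cancel common factors


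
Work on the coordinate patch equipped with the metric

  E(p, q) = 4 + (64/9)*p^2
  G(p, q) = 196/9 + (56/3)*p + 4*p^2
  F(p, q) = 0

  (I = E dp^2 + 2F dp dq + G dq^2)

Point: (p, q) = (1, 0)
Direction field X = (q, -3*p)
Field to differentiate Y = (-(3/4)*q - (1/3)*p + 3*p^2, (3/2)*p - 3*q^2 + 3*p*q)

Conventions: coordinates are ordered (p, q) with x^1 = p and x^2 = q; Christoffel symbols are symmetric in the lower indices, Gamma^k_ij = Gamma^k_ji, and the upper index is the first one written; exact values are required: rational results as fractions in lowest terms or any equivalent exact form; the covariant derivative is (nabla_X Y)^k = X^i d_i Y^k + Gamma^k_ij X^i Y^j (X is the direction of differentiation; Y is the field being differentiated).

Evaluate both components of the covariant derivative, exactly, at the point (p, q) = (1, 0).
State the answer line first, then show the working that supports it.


Answer: (nabla_X Y)^p = 153/20, (nabla_X Y)^q = -57/5

E = 100/9, F = 0, G = 400/9 at the point
E_p = 128/9, E_q = 0, F_p = 0, F_q = 0, G_p = 80/3, G_q = 0
EG - F^2 = 40000/81;  g^inv = (81/40000) * [[400/9, 0], [0, 100/9]]
first-kind symbols [ij,l] = (1/2)(d_i g_jl + d_j g_il - d_l g_ij): [pp,p] = E_p/2 = 64/9, [pp,q] = F_p - E_q/2 = 0, [pq,p] = E_q/2 = 0, [pq,q] = G_p/2 = 40/3, [qq,p] = F_q - G_p/2 = -40/3, [qq,q] = G_q/2 = 0
Gamma^p_ij = (G*[ij,p] - F*[ij,q])/(EG - F^2), Gamma^q_ij = (E*[ij,q] - F*[ij,p])/(EG - F^2)
Gamma_ppp = 16/25, Gamma_ppq = 0, Gamma_pqq = -6/5, Gamma_qpp = 0, Gamma_qpq = 3/10, Gamma_qqq = 0
X = (0, -3), Y = (8/3, 3/2) at the point


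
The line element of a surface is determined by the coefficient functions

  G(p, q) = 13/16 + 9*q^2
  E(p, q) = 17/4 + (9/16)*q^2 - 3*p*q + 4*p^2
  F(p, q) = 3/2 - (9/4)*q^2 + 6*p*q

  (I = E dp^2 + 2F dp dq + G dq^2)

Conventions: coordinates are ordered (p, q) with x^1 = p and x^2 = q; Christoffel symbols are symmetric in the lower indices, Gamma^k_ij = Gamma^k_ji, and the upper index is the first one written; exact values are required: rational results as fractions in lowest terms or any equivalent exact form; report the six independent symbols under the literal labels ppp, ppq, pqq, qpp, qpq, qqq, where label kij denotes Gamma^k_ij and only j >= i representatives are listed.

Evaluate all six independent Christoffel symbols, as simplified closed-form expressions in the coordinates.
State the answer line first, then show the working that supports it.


Answer: Gamma_ppp = (-2304*p^2*q + 1728*p*q^2 + 256*p - 324*q^3 - 2400*q)/(832*p^2 - 5232*p*q + 11637*q^2 + 308), Gamma_ppq = (-3456*p*q^2 - 312*p + 1296*q^3 + 117*q)/(832*p^2 - 5232*p*q + 11637*q^2 + 308), Gamma_pqq = (1248*p - 5184*q^3 - 4392*q)/(832*p^2 - 5232*p*q + 11637*q^2 + 308), Gamma_qpp = (1536*p^3 - 1728*p^2*q + 648*p*q^2 + 96*p - 81*q^3 + 6492*q)/(832*p^2 - 5232*p*q + 11637*q^2 + 308), Gamma_qpq = (2304*p^2*q - 1728*p*q^2 + 576*p + 324*q^3 - 216*q)/(832*p^2 - 5232*p*q + 11637*q^2 + 308), Gamma_qqq = (3456*p*q^2 - 2304*p - 1296*q^3 + 11520*q)/(832*p^2 - 5232*p*q + 11637*q^2 + 308)

E = 17/4 + (9/16)*q^2 - 3*p*q + 4*p^2; F = 3/2 - (9/4)*q^2 + 6*p*q; G = 13/16 + 9*q^2
Gamma^k_ij = (1/2) g^{kl} (d_i g_jl + d_j g_il - d_l g_ij), with g^inv = (1/(EG-F^2)) [[G, -F], [-F, E]]
first partials: E_p = -3*q + 8*p, E_q = (9/8)*q - 3*p, F_p = 6*q, F_q = -(9/2)*q + 6*p, G_p = 0, G_q = 18*q
D = EG - F^2 = 77/64 + (11637/256)*q^2 - (327/16)*p*q + (13/4)*p^2
expanded: Gamma^p_pp = (G E_p - 2F F_p + F E_q)/(2D), Gamma^p_pq = (G E_q - F G_p)/(2D), Gamma^p_qq = (2G F_q - G G_p - F G_q)/(2D), Gamma^q_pp = (2E F_p - E E_q - F E_p)/(2D), Gamma^q_pq = (E G_p - F E_q)/(2D), Gamma^q_qq = (E G_q - 2F F_q + F G_p)/(2D); substitute and cancel common factors


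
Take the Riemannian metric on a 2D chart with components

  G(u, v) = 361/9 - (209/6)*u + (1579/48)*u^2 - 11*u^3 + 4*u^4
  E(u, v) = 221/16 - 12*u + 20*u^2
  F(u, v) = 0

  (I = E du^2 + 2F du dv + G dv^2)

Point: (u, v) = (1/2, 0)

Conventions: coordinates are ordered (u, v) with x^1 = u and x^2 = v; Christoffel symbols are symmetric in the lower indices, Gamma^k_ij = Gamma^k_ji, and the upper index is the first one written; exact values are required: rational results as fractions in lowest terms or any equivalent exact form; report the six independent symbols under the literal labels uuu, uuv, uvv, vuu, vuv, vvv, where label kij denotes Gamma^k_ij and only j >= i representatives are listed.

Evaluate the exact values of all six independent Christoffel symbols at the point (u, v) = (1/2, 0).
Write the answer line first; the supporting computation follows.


Answer: Gamma_uuu = 64/205, Gamma_uuv = 0, Gamma_uvv = 131/410, Gamma_vuu = 0, Gamma_vuv = -18/131, Gamma_vvv = 0

E = 205/16, F = 0, G = 17161/576 at the point
E_u = 8, E_v = 0, F_u = 0, F_v = 0, G_u = -131/16, G_v = 0
EG - F^2 = 3518005/9216;  g^inv = (9216/3518005) * [[17161/576, 0], [0, 205/16]]
first-kind symbols [ij,l] = (1/2)(d_i g_jl + d_j g_il - d_l g_ij): [uu,u] = E_u/2 = 4, [uu,v] = F_u - E_v/2 = 0, [uv,u] = E_v/2 = 0, [uv,v] = G_u/2 = -131/32, [vv,u] = F_v - G_u/2 = 131/32, [vv,v] = G_v/2 = 0
Gamma^u_ij = (G*[ij,u] - F*[ij,v])/(EG - F^2), Gamma^v_ij = (E*[ij,v] - F*[ij,u])/(EG - F^2)
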